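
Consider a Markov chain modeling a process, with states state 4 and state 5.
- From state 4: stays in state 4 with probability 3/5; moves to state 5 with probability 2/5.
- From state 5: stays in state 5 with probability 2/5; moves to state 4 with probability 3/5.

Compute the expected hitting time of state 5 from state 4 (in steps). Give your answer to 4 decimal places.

Let t(s) be the expected number of steps to first reach state 5 from state s, with t(state 5) = 0. Conditioning on the first step:
t(state 4) = 1 + 0.6·t(state 4)
Solving: t(state 4) = 2.5000.
Expected steps from state 4 to state 5: 2.5000.

2.5000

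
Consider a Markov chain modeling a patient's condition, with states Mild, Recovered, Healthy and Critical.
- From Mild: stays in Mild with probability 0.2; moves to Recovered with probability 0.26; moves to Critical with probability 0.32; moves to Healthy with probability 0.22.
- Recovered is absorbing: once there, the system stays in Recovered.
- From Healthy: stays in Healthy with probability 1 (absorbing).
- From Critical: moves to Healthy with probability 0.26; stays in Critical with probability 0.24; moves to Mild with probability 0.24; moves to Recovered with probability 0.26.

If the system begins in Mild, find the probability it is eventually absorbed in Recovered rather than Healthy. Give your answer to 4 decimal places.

0.5286

Let h(s) be the probability of absorption at Recovered starting from transient state s. Then h(Recovered) = 1 and h(Healthy) = 0. By first-step analysis:
h(Mild) = 0.2·h(Mild) + 0.26·1 + 0.22·0 + 0.32·h(Critical)
h(Critical) = 0.24·h(Mild) + 0.26·1 + 0.26·0 + 0.24·h(Critical)
Solving: h(Mild) = 0.5286, h(Critical) = 0.5090.
Starting from Mild, the probability is 0.5286.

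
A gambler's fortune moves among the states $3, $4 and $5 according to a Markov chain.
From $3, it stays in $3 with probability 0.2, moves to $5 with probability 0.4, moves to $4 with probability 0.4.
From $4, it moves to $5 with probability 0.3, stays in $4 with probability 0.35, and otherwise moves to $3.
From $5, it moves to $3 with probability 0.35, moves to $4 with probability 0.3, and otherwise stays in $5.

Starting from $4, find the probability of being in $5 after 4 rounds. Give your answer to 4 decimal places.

Propagate the distribution vector 4 rounds from $4.
After 0 rounds: (0.0000, 1.0000, 0.0000)
After 1 round: (0.3500, 0.3500, 0.3000)
After 2 rounds: (0.2975, 0.3525, 0.3500)
After 3 rounds: (0.3054, 0.3474, 0.3473)
After 4 rounds: (0.3042, 0.3479, 0.3479)
P(in $5 after 4 rounds) = 0.3479

0.3479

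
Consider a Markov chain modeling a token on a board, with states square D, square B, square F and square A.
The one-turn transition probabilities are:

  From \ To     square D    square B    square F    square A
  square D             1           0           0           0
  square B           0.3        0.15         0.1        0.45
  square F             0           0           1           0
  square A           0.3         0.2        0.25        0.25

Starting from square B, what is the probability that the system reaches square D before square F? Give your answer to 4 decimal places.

0.6575

Let h(s) be the probability of absorption at square D starting from transient state s. Then h(square D) = 1 and h(square F) = 0. By first-step analysis:
h(square B) = 0.3·1 + 0.15·h(square B) + 0.1·0 + 0.45·h(square A)
h(square A) = 0.3·1 + 0.2·h(square B) + 0.25·0 + 0.25·h(square A)
Solving: h(square B) = 0.6575, h(square A) = 0.5753.
Starting from square B, the probability is 0.6575.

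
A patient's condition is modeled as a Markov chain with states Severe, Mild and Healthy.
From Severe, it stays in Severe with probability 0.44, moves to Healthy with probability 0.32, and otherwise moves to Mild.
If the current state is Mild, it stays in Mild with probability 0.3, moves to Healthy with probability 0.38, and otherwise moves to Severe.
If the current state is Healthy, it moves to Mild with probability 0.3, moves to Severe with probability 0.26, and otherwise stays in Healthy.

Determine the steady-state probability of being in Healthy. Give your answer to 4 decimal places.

Let the stationary distribution be π with π = πP and π_1 + π_2 + π_3 = 1.
π_1 = 0.44·π_1 + 0.32·π_2 + 0.26·π_3
π_2 = 0.24·π_1 + 0.3·π_2 + 0.3·π_3
Solving with the normalization constraint gives π = (0.3375, 0.2797, 0.3827).
So the stationary probability of Healthy is 0.3827.

0.3827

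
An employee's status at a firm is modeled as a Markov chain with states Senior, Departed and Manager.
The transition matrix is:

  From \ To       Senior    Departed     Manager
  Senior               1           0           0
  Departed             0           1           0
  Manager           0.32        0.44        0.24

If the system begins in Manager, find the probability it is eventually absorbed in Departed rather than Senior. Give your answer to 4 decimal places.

0.5789

Let h(s) be the probability of absorption at Departed starting from transient state s. Then h(Departed) = 1 and h(Senior) = 0. By first-step analysis:
h(Manager) = 0.32·0 + 0.44·1 + 0.24·h(Manager)
Solving: h(Manager) = 0.5789.
Starting from Manager, the probability is 0.5789.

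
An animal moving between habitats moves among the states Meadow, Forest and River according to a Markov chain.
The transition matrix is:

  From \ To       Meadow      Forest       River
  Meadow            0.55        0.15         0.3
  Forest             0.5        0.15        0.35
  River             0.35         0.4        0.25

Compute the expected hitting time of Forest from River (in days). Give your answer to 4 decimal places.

3.4409

Let t(s) be the expected number of days to first reach Forest from state s, with t(Forest) = 0. Conditioning on the first day:
t(Meadow) = 1 + 0.55·t(Meadow) + 0.3·t(River)
t(River) = 1 + 0.35·t(Meadow) + 0.25·t(River)
Solving: t(Meadow) = 4.5161, t(River) = 3.4409.
Expected days from River to Forest: 3.4409.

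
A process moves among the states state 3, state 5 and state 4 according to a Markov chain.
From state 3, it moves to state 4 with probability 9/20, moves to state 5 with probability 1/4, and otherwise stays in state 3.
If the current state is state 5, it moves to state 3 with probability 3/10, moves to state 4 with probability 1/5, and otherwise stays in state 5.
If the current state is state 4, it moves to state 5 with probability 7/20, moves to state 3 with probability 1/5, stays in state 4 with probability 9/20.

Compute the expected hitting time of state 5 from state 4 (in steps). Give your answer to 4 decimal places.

3.0508

Let t(s) be the expected number of steps to first reach state 5 from state s, with t(state 5) = 0. Conditioning on the first step:
t(state 3) = 1 + 0.3·t(state 3) + 0.45·t(state 4)
t(state 4) = 1 + 0.2·t(state 3) + 0.45·t(state 4)
Solving: t(state 3) = 3.3898, t(state 4) = 3.0508.
Expected steps from state 4 to state 5: 3.0508.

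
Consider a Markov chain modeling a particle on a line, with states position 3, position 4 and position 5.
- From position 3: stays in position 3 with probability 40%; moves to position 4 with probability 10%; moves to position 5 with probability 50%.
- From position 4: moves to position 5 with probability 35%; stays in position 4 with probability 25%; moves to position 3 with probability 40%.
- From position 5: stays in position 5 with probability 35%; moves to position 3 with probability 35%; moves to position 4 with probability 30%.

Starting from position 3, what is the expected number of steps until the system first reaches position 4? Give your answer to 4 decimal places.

Let t(s) be the expected number of steps to first reach position 4 from state s, with t(position 4) = 0. Conditioning on the first step:
t(position 3) = 1 + 0.4·t(position 3) + 0.5·t(position 5)
t(position 5) = 1 + 0.35·t(position 3) + 0.35·t(position 5)
Solving: t(position 3) = 5.3488, t(position 5) = 4.4186.
Expected steps from position 3 to position 4: 5.3488.

5.3488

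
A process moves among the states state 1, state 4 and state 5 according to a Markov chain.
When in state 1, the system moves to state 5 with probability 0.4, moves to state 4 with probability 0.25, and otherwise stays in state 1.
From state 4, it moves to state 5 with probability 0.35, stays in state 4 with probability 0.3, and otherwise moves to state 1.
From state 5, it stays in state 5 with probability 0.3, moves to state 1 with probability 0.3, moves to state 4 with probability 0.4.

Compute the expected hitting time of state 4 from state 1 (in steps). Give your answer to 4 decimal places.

Let t(s) be the expected number of steps to first reach state 4 from state s, with t(state 4) = 0. Conditioning on the first step:
t(state 1) = 1 + 0.35·t(state 1) + 0.4·t(state 5)
t(state 5) = 1 + 0.3·t(state 1) + 0.3·t(state 5)
Solving: t(state 1) = 3.2836, t(state 5) = 2.8358.
Expected steps from state 1 to state 4: 3.2836.

3.2836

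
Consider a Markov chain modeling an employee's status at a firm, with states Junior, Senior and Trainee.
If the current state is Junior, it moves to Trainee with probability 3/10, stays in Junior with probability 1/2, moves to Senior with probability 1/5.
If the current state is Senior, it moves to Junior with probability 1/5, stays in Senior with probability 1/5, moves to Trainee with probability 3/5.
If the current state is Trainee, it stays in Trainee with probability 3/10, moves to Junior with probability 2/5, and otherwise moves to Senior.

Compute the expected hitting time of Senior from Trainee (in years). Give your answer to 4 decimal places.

3.9130

Let t(s) be the expected number of years to first reach Senior from state s, with t(Senior) = 0. Conditioning on the first year:
t(Junior) = 1 + 0.5·t(Junior) + 0.3·t(Trainee)
t(Trainee) = 1 + 0.4·t(Junior) + 0.3·t(Trainee)
Solving: t(Junior) = 4.3478, t(Trainee) = 3.9130.
Expected years from Trainee to Senior: 3.9130.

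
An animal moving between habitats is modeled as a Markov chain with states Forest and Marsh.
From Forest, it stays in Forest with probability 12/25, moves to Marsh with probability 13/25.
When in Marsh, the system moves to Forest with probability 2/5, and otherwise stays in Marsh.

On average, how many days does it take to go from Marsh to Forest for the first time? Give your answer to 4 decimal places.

Let t(s) be the expected number of days to first reach Forest from state s, with t(Forest) = 0. Conditioning on the first day:
t(Marsh) = 1 + 0.6·t(Marsh)
Solving: t(Marsh) = 2.5000.
Expected days from Marsh to Forest: 2.5000.

2.5000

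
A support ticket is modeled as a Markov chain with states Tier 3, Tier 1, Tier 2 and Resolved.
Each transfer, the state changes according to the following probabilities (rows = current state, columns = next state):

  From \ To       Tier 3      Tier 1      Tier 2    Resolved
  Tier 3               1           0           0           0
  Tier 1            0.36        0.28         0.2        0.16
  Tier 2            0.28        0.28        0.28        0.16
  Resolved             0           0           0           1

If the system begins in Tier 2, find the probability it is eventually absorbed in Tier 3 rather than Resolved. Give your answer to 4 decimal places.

Let h(s) be the probability of absorption at Tier 3 starting from transient state s. Then h(Tier 3) = 1 and h(Resolved) = 0. By first-step analysis:
h(Tier 1) = 0.36·1 + 0.28·h(Tier 1) + 0.2·h(Tier 2) + 0.16·0
h(Tier 2) = 0.28·1 + 0.28·h(Tier 1) + 0.28·h(Tier 2) + 0.16·0
Solving: h(Tier 1) = 0.6817, h(Tier 2) = 0.6540.
Starting from Tier 2, the probability is 0.6540.

0.6540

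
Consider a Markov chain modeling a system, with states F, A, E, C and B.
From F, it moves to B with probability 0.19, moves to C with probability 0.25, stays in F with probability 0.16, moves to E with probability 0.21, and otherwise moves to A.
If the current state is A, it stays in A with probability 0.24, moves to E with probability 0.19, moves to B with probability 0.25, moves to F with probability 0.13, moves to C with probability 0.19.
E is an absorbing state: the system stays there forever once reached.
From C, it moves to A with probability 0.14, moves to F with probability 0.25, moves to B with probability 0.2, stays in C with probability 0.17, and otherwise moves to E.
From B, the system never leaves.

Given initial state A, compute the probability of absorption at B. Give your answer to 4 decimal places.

Let h(s) be the probability of absorption at B starting from transient state s. Then h(B) = 1 and h(E) = 0. By first-step analysis:
h(F) = 0.16·h(F) + 0.19·h(A) + 0.21·0 + 0.25·h(C) + 0.19·1
h(A) = 0.13·h(F) + 0.24·h(A) + 0.19·0 + 0.19·h(C) + 0.25·1
h(C) = 0.25·h(F) + 0.14·h(A) + 0.24·0 + 0.17·h(C) + 0.2·1
Solving: h(F) = 0.4888, h(A) = 0.5320, h(C) = 0.4779.
Starting from A, the probability is 0.5320.

0.5320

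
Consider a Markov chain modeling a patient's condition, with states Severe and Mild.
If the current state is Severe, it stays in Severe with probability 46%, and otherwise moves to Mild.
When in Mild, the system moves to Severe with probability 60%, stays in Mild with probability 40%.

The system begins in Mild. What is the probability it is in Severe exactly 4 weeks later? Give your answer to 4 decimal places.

0.5261

Propagate the distribution vector 4 weeks from Mild.
After 0 weeks: (0.0000, 1.0000)
After 1 week: (0.6000, 0.4000)
After 2 weeks: (0.5160, 0.4840)
After 3 weeks: (0.5278, 0.4722)
After 4 weeks: (0.5261, 0.4739)
P(in Severe after 4 weeks) = 0.5261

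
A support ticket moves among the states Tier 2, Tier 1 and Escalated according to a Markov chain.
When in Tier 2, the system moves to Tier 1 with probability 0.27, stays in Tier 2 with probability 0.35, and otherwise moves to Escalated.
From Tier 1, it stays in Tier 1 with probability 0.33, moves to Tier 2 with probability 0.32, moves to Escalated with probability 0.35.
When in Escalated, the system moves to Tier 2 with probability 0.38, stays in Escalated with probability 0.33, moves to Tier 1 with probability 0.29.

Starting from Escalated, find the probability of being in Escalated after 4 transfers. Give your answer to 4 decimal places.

Propagate the distribution vector 4 transfers from Escalated.
After 0 transfers: (0.0000, 0.0000, 1.0000)
After 1 transfer: (0.3800, 0.2900, 0.3300)
After 2 transfers: (0.3512, 0.2940, 0.3548)
After 3 transfers: (0.3518, 0.2947, 0.3534)
After 4 transfers: (0.3518, 0.2948, 0.3535)
P(in Escalated after 4 transfers) = 0.3535

0.3535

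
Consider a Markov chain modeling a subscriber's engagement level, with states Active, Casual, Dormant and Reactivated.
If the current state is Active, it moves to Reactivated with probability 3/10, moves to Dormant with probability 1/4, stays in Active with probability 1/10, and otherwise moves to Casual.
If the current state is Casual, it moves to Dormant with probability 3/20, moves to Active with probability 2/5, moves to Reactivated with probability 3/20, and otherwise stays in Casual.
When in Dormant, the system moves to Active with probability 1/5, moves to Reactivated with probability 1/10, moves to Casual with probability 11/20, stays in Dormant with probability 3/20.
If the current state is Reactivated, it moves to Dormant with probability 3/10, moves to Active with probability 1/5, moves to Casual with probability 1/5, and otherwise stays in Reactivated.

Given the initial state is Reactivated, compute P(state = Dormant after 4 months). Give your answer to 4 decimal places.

Propagate the distribution vector 4 months from Reactivated.
After 0 months: (0.0000, 0.0000, 0.0000, 1.0000)
After 1 month: (0.2000, 0.2000, 0.3000, 0.3000)
After 2 months: (0.2200, 0.3550, 0.2150, 0.2100)
After 3 months: (0.2490, 0.3438, 0.2035, 0.2038)
After 4 months: (0.2439, 0.3430, 0.2055, 0.2077)
P(in Dormant after 4 months) = 0.2055

0.2055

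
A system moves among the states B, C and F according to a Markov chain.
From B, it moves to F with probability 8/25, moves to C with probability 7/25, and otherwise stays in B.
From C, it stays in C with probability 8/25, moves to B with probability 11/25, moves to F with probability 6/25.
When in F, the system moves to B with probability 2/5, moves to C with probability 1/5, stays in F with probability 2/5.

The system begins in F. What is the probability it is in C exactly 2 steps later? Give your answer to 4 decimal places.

Sum over the intermediate state after 1 step:
P = P(F→B)·P(B→C) + P(F→C)·P(C→C) + P(F→F)·P(F→C)
  = 0.4×0.28 + 0.2×0.32 + 0.4×0.2
  = 0.1120 + 0.0640 + 0.0800 = 0.2560

0.2560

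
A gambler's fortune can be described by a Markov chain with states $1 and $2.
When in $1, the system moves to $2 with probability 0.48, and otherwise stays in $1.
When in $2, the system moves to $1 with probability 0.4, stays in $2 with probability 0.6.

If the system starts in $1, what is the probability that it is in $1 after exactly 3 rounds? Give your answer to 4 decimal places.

0.4555

Propagate the distribution vector 3 rounds from $1.
After 0 rounds: (1.0000, 0.0000)
After 1 round: (0.5200, 0.4800)
After 2 rounds: (0.4624, 0.5376)
After 3 rounds: (0.4555, 0.5445)
P(in $1 after 3 rounds) = 0.4555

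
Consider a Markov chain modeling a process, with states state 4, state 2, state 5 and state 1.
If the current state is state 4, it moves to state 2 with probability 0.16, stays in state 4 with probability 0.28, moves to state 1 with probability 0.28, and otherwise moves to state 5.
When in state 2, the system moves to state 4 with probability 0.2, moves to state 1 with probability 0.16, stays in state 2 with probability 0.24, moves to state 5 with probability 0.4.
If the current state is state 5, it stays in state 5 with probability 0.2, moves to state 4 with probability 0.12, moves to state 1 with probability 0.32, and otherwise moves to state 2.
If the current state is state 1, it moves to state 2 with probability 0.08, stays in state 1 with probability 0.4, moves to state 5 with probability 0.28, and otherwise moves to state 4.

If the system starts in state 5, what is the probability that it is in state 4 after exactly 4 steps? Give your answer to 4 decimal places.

0.2060

Propagate the distribution vector 4 steps from state 5.
After 0 steps: (0.0000, 0.0000, 1.0000, 0.0000)
After 1 step: (0.1200, 0.3600, 0.2000, 0.3200)
After 2 steps: (0.2064, 0.2032, 0.3072, 0.2832)
After 3 steps: (0.2033, 0.2150, 0.2798, 0.3019)
After 4 steps: (0.2060, 0.2090, 0.2834, 0.3016)
P(in state 4 after 4 steps) = 0.2060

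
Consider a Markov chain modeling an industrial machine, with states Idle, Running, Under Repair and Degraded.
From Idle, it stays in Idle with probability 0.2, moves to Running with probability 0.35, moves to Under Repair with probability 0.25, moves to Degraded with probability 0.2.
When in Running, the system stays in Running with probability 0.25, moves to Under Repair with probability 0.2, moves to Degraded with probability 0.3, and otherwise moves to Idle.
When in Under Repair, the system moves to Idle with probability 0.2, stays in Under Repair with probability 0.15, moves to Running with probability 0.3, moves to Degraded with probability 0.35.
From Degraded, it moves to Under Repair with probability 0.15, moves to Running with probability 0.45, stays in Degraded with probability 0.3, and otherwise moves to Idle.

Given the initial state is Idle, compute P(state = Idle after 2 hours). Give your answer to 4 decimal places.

Propagate the distribution vector 2 hours from Idle.
After 0 hours: (1.0000, 0.0000, 0.0000, 0.0000)
After 1 hour: (0.2000, 0.3500, 0.2500, 0.2000)
After 2 hours: (0.1975, 0.3225, 0.1875, 0.2925)
P(in Idle after 2 hours) = 0.1975

0.1975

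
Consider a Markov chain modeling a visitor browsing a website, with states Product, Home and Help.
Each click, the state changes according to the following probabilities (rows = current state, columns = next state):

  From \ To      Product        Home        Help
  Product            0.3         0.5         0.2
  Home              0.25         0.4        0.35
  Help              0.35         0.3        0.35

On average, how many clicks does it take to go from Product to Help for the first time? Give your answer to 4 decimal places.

3.7288

Let t(s) be the expected number of clicks to first reach Help from state s, with t(Help) = 0. Conditioning on the first click:
t(Product) = 1 + 0.3·t(Product) + 0.5·t(Home)
t(Home) = 1 + 0.25·t(Product) + 0.4·t(Home)
Solving: t(Product) = 3.7288, t(Home) = 3.2203.
Expected clicks from Product to Help: 3.7288.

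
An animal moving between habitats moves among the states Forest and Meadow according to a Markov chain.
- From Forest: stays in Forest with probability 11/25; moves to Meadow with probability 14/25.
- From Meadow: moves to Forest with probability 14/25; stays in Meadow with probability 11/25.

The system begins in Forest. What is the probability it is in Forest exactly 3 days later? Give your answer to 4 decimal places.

Propagate the distribution vector 3 days from Forest.
After 0 days: (1.0000, 0.0000)
After 1 day: (0.4400, 0.5600)
After 2 days: (0.5072, 0.4928)
After 3 days: (0.4991, 0.5009)
P(in Forest after 3 days) = 0.4991

0.4991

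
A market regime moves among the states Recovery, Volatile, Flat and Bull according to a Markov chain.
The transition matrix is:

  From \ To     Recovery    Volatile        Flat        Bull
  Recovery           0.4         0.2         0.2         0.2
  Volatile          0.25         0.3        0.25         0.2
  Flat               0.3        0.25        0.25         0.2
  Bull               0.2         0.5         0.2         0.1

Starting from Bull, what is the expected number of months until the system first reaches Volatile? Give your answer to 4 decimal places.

2.7437

Let t(s) be the expected number of months to first reach Volatile from state s, with t(Volatile) = 0. Conditioning on the first month:
t(Recovery) = 1 + 0.4·t(Recovery) + 0.2·t(Flat) + 0.2·t(Bull)
t(Flat) = 1 + 0.3·t(Recovery) + 0.25·t(Flat) + 0.2·t(Bull)
t(Bull) = 1 + 0.2·t(Recovery) + 0.2·t(Flat) + 0.1·t(Bull)
Solving: t(Recovery) = 3.7726, t(Flat) = 3.5740, t(Bull) = 2.7437.
Expected months from Bull to Volatile: 2.7437.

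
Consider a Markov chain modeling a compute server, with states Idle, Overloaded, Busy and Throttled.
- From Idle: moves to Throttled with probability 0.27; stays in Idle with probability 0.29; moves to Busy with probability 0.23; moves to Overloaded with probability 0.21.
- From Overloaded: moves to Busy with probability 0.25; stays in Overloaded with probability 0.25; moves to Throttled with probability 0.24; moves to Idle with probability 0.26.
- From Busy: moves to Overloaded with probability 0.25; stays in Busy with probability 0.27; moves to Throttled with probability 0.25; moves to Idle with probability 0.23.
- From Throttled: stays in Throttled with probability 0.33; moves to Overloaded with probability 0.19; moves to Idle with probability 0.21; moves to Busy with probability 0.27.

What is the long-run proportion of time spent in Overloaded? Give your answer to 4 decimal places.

0.2237

Let the stationary distribution be π with π = πP and π_1 + π_2 + π_3 + π_4 = 1.
π_1 = 0.29·π_1 + 0.26·π_2 + 0.23·π_3 + 0.21·π_4
π_2 = 0.21·π_1 + 0.25·π_2 + 0.25·π_3 + 0.19·π_4
π_3 = 0.23·π_1 + 0.25·π_2 + 0.27·π_3 + 0.27·π_4
Solving with the normalization constraint gives π = (0.2460, 0.2237, 0.2557, 0.2747).
So the stationary probability of Overloaded is 0.2237.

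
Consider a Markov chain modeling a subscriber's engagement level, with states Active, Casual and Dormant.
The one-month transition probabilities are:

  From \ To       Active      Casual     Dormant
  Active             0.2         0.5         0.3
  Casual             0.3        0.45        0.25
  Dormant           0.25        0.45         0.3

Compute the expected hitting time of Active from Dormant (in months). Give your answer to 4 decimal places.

3.6697

Let t(s) be the expected number of months to first reach Active from state s, with t(Active) = 0. Conditioning on the first month:
t(Casual) = 1 + 0.45·t(Casual) + 0.25·t(Dormant)
t(Dormant) = 1 + 0.45·t(Casual) + 0.3·t(Dormant)
Solving: t(Casual) = 3.4862, t(Dormant) = 3.6697.
Expected months from Dormant to Active: 3.6697.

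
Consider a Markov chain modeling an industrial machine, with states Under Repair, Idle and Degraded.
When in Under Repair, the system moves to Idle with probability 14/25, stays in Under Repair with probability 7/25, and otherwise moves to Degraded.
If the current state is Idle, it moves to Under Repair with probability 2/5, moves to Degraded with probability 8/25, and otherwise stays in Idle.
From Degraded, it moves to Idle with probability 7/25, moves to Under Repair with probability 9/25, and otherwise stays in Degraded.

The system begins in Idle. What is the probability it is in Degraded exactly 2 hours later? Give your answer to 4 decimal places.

Sum over the intermediate state after 1 hour:
P = P(Idle→Under Repair)·P(Under Repair→Degraded) + P(Idle→Idle)·P(Idle→Degraded) + P(Idle→Degraded)·P(Degraded→Degraded)
  = 0.4×0.16 + 0.28×0.32 + 0.32×0.36
  = 0.0640 + 0.0896 + 0.1152 = 0.2688

0.2688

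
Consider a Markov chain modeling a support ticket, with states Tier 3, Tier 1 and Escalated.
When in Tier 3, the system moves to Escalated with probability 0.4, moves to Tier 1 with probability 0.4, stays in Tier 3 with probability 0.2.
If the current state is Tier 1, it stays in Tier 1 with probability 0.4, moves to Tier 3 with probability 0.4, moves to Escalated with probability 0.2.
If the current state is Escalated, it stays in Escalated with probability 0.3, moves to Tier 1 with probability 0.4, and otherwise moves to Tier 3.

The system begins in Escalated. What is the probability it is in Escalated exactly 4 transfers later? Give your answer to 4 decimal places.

Propagate the distribution vector 4 transfers from Escalated.
After 0 transfers: (0.0000, 0.0000, 1.0000)
After 1 transfer: (0.3000, 0.4000, 0.3000)
After 2 transfers: (0.3100, 0.4000, 0.2900)
After 3 transfers: (0.3090, 0.4000, 0.2910)
After 4 transfers: (0.3091, 0.4000, 0.2909)
P(in Escalated after 4 transfers) = 0.2909

0.2909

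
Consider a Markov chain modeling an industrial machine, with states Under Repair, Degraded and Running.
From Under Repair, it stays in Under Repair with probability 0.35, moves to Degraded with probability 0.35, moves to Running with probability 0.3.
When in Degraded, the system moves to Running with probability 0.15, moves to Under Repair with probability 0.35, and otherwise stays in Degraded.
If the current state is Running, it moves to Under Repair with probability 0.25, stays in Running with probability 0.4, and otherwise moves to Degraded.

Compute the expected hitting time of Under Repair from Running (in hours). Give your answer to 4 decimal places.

3.4343

Let t(s) be the expected number of hours to first reach Under Repair from state s, with t(Under Repair) = 0. Conditioning on the first hour:
t(Degraded) = 1 + 0.5·t(Degraded) + 0.15·t(Running)
t(Running) = 1 + 0.35·t(Degraded) + 0.4·t(Running)
Solving: t(Degraded) = 3.0303, t(Running) = 3.4343.
Expected hours from Running to Under Repair: 3.4343.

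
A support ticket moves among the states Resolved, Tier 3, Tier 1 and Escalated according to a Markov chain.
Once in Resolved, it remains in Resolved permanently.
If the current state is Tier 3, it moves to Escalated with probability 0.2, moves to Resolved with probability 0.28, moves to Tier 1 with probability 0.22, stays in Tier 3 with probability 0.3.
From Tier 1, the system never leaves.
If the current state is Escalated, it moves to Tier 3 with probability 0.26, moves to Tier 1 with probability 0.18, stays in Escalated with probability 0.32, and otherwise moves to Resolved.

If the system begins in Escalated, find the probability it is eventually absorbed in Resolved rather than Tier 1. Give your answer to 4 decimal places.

0.5679

Let h(s) be the probability of absorption at Resolved starting from transient state s. Then h(Resolved) = 1 and h(Tier 1) = 0. By first-step analysis:
h(Tier 3) = 0.28·1 + 0.3·h(Tier 3) + 0.22·0 + 0.2·h(Escalated)
h(Escalated) = 0.24·1 + 0.26·h(Tier 3) + 0.18·0 + 0.32·h(Escalated)
Solving: h(Tier 3) = 0.5623, h(Escalated) = 0.5679.
Starting from Escalated, the probability is 0.5679.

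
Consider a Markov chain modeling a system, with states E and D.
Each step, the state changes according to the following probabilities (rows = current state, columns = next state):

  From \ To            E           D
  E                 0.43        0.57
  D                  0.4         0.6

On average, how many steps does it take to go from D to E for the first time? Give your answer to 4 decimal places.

2.5000

Let t(s) be the expected number of steps to first reach E from state s, with t(E) = 0. Conditioning on the first step:
t(D) = 1 + 0.6·t(D)
Solving: t(D) = 2.5000.
Expected steps from D to E: 2.5000.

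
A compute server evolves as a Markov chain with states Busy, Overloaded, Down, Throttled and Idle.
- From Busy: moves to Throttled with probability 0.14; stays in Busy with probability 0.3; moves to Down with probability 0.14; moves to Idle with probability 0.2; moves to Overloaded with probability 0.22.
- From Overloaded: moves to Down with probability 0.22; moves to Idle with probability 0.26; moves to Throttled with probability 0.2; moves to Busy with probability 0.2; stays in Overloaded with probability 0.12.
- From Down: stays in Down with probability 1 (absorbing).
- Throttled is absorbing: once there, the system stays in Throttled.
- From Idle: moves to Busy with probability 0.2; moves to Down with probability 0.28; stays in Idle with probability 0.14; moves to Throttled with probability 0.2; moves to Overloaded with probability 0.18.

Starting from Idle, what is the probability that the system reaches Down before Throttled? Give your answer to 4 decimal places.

0.5606

Let h(s) be the probability of absorption at Down starting from transient state s. Then h(Down) = 1 and h(Throttled) = 0. By first-step analysis:
h(Busy) = 0.3·h(Busy) + 0.22·h(Overloaded) + 0.14·1 + 0.14·0 + 0.2·h(Idle)
h(Overloaded) = 0.2·h(Busy) + 0.12·h(Overloaded) + 0.22·1 + 0.2·0 + 0.26·h(Idle)
h(Idle) = 0.2·h(Busy) + 0.18·h(Overloaded) + 0.28·1 + 0.2·0 + 0.14·h(Idle)
Solving: h(Busy) = 0.5286, h(Overloaded) = 0.5358, h(Idle) = 0.5606.
Starting from Idle, the probability is 0.5606.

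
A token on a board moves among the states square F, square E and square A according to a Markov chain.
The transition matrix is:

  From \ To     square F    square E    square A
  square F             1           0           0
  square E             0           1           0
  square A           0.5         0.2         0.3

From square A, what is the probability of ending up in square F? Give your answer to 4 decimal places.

Let h(s) be the probability of absorption at square F starting from transient state s. Then h(square F) = 1 and h(square E) = 0. By first-step analysis:
h(square A) = 0.5·1 + 0.2·0 + 0.3·h(square A)
Solving: h(square A) = 0.7143.
Starting from square A, the probability is 0.7143.

0.7143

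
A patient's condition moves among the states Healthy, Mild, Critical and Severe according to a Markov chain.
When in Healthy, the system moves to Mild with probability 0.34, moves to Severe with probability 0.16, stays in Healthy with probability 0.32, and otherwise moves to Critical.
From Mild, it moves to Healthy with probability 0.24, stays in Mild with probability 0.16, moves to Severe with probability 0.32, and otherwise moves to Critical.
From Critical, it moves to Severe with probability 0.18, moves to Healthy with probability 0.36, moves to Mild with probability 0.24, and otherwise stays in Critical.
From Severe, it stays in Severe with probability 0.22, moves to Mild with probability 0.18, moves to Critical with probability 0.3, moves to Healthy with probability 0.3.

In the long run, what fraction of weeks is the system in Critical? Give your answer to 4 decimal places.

Let the stationary distribution be π with π = πP and π_1 + π_2 + π_3 + π_4 = 1.
π_1 = 0.32·π_1 + 0.24·π_2 + 0.36·π_3 + 0.3·π_4
π_2 = 0.34·π_1 + 0.16·π_2 + 0.24·π_3 + 0.18·π_4
π_3 = 0.18·π_1 + 0.28·π_2 + 0.22·π_3 + 0.3·π_4
Solving with the normalization constraint gives π = (0.3062, 0.2386, 0.2393, 0.2159).
So the stationary probability of Critical is 0.2393.

0.2393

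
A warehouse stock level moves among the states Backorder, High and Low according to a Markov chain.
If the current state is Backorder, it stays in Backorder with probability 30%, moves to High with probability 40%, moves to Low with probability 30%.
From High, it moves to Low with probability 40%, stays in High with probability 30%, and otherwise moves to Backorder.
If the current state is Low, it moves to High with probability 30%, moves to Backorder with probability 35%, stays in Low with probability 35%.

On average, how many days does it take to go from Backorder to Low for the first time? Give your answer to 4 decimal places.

Let t(s) be the expected number of days to first reach Low from state s, with t(Low) = 0. Conditioning on the first day:
t(Backorder) = 1 + 0.3·t(Backorder) + 0.4·t(High)
t(High) = 1 + 0.3·t(Backorder) + 0.3·t(High)
Solving: t(Backorder) = 2.9730, t(High) = 2.7027.
Expected days from Backorder to Low: 2.9730.

2.9730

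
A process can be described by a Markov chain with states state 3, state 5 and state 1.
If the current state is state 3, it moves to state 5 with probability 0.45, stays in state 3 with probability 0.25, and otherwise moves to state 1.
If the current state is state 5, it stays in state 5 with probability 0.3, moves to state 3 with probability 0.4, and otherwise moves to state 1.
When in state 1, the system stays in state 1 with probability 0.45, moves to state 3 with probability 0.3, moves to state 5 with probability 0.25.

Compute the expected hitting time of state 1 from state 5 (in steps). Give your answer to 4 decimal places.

Let t(s) be the expected number of steps to first reach state 1 from state s, with t(state 1) = 0. Conditioning on the first step:
t(state 3) = 1 + 0.25·t(state 3) + 0.45·t(state 5)
t(state 5) = 1 + 0.4·t(state 3) + 0.3·t(state 5)
Solving: t(state 3) = 3.3333, t(state 5) = 3.3333.
Expected steps from state 5 to state 1: 3.3333.

3.3333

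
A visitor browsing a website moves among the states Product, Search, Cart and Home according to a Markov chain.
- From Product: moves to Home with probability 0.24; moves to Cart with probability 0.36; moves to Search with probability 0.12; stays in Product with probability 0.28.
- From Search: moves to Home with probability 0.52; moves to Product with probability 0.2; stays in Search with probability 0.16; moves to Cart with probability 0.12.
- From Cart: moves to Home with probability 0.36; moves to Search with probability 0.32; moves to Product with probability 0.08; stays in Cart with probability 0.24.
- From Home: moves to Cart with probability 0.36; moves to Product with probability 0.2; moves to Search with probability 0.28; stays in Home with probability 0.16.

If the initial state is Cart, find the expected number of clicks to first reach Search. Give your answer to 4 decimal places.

Let t(s) be the expected number of clicks to first reach Search from state s, with t(Search) = 0. Conditioning on the first click:
t(Product) = 1 + 0.28·t(Product) + 0.36·t(Cart) + 0.24·t(Home)
t(Cart) = 1 + 0.08·t(Product) + 0.24·t(Cart) + 0.36·t(Home)
t(Home) = 1 + 0.2·t(Product) + 0.36·t(Cart) + 0.16·t(Home)
Solving: t(Product) = 4.4335, t(Cart) = 3.5714, t(Home) = 3.7767.
Expected clicks from Cart to Search: 3.5714.

3.5714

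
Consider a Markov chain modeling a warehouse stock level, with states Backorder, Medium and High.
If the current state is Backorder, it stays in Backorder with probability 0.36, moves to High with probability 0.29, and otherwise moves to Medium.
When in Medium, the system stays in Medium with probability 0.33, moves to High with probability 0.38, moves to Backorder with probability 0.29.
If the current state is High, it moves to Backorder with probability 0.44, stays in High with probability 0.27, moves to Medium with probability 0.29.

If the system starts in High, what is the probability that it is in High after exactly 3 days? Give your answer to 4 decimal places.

Propagate the distribution vector 3 days from High.
After 0 days: (0.0000, 0.0000, 1.0000)
After 1 day: (0.4400, 0.2900, 0.2700)
After 2 days: (0.3613, 0.3280, 0.3107)
After 3 days: (0.3619, 0.3248, 0.3133)
P(in High after 3 days) = 0.3133

0.3133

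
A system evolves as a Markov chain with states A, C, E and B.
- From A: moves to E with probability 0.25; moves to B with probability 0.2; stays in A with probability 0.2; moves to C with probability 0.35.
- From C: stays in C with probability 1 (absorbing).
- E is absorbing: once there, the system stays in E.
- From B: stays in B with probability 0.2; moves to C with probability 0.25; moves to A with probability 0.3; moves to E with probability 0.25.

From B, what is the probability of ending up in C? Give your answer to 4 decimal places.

Let h(s) be the probability of absorption at C starting from transient state s. Then h(C) = 1 and h(E) = 0. By first-step analysis:
h(A) = 0.2·h(A) + 0.35·1 + 0.25·0 + 0.2·h(B)
h(B) = 0.3·h(A) + 0.25·1 + 0.25·0 + 0.2·h(B)
Solving: h(A) = 0.5690, h(B) = 0.5259.
Starting from B, the probability is 0.5259.

0.5259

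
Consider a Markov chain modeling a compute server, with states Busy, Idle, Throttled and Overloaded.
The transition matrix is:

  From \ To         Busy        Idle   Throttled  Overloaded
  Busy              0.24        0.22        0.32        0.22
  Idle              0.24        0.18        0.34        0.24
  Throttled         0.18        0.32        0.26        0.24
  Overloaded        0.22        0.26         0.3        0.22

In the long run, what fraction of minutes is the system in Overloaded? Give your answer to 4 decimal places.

Let the stationary distribution be π with π = πP and π_1 + π_2 + π_3 + π_4 = 1.
π_1 = 0.24·π_1 + 0.24·π_2 + 0.18·π_3 + 0.22·π_4
π_2 = 0.22·π_1 + 0.18·π_2 + 0.32·π_3 + 0.26·π_4
π_3 = 0.32·π_1 + 0.34·π_2 + 0.26·π_3 + 0.3·π_4
Solving with the normalization constraint gives π = (0.2172, 0.2495, 0.3022, 0.2310).
So the stationary probability of Overloaded is 0.2310.

0.2310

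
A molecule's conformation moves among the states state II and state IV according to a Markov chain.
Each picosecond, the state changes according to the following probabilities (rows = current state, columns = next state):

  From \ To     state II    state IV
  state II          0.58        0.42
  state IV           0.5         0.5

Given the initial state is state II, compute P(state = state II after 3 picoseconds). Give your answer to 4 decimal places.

0.5437

Propagate the distribution vector 3 picoseconds from state II.
After 0 picoseconds: (1.0000, 0.0000)
After 1 picosecond: (0.5800, 0.4200)
After 2 picoseconds: (0.5464, 0.4536)
After 3 picoseconds: (0.5437, 0.4563)
P(in state II after 3 picoseconds) = 0.5437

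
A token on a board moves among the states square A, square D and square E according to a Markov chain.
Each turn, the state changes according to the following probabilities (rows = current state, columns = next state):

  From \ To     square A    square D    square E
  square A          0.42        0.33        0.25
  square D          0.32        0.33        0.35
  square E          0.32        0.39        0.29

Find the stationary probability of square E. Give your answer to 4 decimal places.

Let the stationary distribution be π with π = πP and π_1 + π_2 + π_3 = 1.
π_1 = 0.42·π_1 + 0.32·π_2 + 0.32·π_3
π_2 = 0.33·π_1 + 0.33·π_2 + 0.39·π_3
Solving with the normalization constraint gives π = (0.3556, 0.3478, 0.2966).
So the stationary probability of square E is 0.2966.

0.2966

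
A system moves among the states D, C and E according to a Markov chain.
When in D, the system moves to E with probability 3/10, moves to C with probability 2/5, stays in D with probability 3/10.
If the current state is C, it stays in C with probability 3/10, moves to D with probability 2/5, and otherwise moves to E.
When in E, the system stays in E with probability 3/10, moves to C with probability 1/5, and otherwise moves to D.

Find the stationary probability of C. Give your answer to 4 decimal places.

0.3091

Let the stationary distribution be π with π = πP and π_1 + π_2 + π_3 = 1.
π_1 = 0.3·π_1 + 0.4·π_2 + 0.5·π_3
π_2 = 0.4·π_1 + 0.3·π_2 + 0.2·π_3
Solving with the normalization constraint gives π = (0.3909, 0.3091, 0.3000).
So the stationary probability of C is 0.3091.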